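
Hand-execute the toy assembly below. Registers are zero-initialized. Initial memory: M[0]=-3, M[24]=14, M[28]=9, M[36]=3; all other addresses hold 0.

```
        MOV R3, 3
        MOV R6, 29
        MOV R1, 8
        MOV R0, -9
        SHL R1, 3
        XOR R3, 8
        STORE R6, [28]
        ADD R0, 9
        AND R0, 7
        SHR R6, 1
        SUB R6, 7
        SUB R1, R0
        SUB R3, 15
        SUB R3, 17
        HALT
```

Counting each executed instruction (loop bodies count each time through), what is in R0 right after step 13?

0

R3=3
R6=29
R1=8
R0=-9
R1=8<<3=64
R3=3^8=11
STORE R6, [28] → M[28]=29
R0=(-9)+9=0
R0=0&7=0
R6=29>>1=14
R6=14-7=7
R1=64-0=64
R3=11-15=-4
After step 13: R0 = 0.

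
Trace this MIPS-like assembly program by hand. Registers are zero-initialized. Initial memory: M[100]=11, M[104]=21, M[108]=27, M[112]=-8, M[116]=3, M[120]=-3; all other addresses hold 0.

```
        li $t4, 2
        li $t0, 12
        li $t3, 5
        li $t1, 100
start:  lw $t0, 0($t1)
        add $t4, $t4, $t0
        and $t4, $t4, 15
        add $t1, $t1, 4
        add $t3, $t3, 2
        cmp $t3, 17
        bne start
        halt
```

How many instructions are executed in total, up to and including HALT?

47

$t4=2
$t0=12
$t3=5
$t1=100
$t0=M[100]=11
$t4=2+11=13
$t4=13&15=13
$t1=100+4=104
$t3=5+2=7
cmp $t3, 17  (cmp 7,17)
bne start: taken
$t0=M[104]=21
$t4=13+21=34
$t4=34&15=2
$t1=104+4=108
$t3=7+2=9
cmp $t3, 17  (cmp 9,17)
bne start: taken
$t0=M[108]=27
$t4=2+27=29
$t4=29&15=13
$t1=108+4=112
$t3=9+2=11
cmp $t3, 17  (cmp 11,17)
bne start: taken
$t0=M[112]=-8
$t4=13+(-8)=5
$t4=5&15=5
$t1=112+4=116
$t3=11+2=13
cmp $t3, 17  (cmp 13,17)
bne start: taken
$t0=M[116]=3
$t4=5+3=8
$t4=8&15=8
$t1=116+4=120
$t3=13+2=15
cmp $t3, 17  (cmp 15,17)
bne start: taken
$t0=M[120]=-3
$t4=8+(-3)=5
$t4=5&15=5
$t1=120+4=124
$t3=15+2=17
cmp $t3, 17  (cmp 17,17)
bne start: not taken
halt.
Total executed instructions: 47.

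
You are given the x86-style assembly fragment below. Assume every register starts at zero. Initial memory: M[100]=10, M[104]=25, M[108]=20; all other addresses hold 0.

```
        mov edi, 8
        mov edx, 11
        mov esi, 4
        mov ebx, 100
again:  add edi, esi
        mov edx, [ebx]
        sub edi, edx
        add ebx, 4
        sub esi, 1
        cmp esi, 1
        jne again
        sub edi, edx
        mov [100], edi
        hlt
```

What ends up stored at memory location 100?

edi=8
edx=11
esi=4
ebx=100
edi=8+4=12
edx=M[100]=10
edi=12-10=2
ebx=100+4=104
esi=4-1=3
cmp esi, 1  (cmp 3,1)
jne again: taken
edi=2+3=5
edx=M[104]=25
edi=5-25=-20
ebx=104+4=108
esi=3-1=2
cmp esi, 1  (cmp 2,1)
jne again: taken
edi=(-20)+2=-18
edx=M[108]=20
edi=(-18)-20=-38
ebx=108+4=112
esi=2-1=1
cmp esi, 1  (cmp 1,1)
jne again: not taken
edi=(-38)-20=-58
mov [100], edi → M[100]=-58
halt.

-58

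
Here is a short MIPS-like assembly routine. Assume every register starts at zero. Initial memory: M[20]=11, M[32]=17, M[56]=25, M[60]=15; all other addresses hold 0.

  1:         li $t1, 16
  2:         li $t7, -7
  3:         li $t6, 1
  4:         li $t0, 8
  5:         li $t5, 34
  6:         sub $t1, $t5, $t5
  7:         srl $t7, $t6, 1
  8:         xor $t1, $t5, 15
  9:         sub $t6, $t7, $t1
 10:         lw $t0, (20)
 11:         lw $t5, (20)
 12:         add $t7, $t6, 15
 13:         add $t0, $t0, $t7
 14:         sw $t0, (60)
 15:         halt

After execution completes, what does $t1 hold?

45

$t1=16
$t7=-7
$t6=1
$t0=8
$t5=34
$t1=34-34=0
$t7=1>>1=0
$t1=34^15=45
$t6=0-45=-45
$t0=M[20]=11
$t5=M[20]=11
$t7=(-45)+15=-30
$t0=11+(-30)=-19
sw $t0, (60) → M[60]=-19
halt.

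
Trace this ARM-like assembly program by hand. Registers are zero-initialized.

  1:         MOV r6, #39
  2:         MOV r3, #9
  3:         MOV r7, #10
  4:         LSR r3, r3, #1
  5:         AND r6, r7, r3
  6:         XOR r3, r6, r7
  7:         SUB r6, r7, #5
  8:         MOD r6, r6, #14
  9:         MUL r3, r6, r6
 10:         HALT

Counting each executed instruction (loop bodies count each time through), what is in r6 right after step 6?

0

r6=39
r3=9
r7=10
r3=9>>1=4
r6=10&4=0
r3=0^10=10
After step 6: r6 = 0.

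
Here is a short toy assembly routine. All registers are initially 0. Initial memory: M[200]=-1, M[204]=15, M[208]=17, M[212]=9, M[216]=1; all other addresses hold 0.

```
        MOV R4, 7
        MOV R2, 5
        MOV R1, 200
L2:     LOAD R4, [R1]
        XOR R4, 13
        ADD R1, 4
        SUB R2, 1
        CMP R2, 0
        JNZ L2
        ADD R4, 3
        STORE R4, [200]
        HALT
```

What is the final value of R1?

220

MOV R4, 7 → R4=7
MOV R2, 5 → R2=5
MOV R1, 200 → R1=200
LOAD R4, [R1] → R4=M[200]=-1
XOR R4, 13 → R4=(-1)^13=-14
ADD R1, 4 → R1=200+4=204
SUB R2, 1 → R2=5-1=4
CMP R2, 0  (cmp 4,0)
JNZ L2: taken
LOAD R4, [R1] → R4=M[204]=15
XOR R4, 13 → R4=15^13=2
ADD R1, 4 → R1=204+4=208
SUB R2, 1 → R2=4-1=3
CMP R2, 0  (cmp 3,0)
JNZ L2: taken
LOAD R4, [R1] → R4=M[208]=17
XOR R4, 13 → R4=17^13=28
ADD R1, 4 → R1=208+4=212
SUB R2, 1 → R2=3-1=2
CMP R2, 0  (cmp 2,0)
JNZ L2: taken
LOAD R4, [R1] → R4=M[212]=9
XOR R4, 13 → R4=9^13=4
ADD R1, 4 → R1=212+4=216
SUB R2, 1 → R2=2-1=1
CMP R2, 0  (cmp 1,0)
JNZ L2: taken
LOAD R4, [R1] → R4=M[216]=1
XOR R4, 13 → R4=1^13=12
ADD R1, 4 → R1=216+4=220
SUB R2, 1 → R2=1-1=0
CMP R2, 0  (cmp 0,0)
JNZ L2: not taken
ADD R4, 3 → R4=12+3=15
STORE R4, [200] → M[200]=15
halt.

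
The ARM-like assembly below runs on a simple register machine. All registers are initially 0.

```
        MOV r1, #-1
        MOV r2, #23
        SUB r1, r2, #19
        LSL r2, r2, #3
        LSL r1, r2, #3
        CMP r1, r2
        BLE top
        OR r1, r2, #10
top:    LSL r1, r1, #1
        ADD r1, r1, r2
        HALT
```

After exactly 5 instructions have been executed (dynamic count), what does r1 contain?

1472

MOV r1, #-1 → r1=-1
MOV r2, #23 → r2=23
SUB r1, r2, #19 → r1=23-19=4
LSL r2, r2, #3 → r2=23<<3=184
LSL r1, r2, #3 → r1=184<<3=1472
After step 5: r1 = 1472.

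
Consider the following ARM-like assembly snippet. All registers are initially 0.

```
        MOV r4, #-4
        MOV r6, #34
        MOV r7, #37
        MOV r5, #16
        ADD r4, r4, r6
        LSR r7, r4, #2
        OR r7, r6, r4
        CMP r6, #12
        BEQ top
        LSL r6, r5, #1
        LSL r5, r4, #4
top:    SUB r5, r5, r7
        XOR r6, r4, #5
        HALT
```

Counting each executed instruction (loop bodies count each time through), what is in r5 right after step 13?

MOV r4, #-4 → r4=-4
MOV r6, #34 → r6=34
MOV r7, #37 → r7=37
MOV r5, #16 → r5=16
ADD r4, r4, r6 → r4=(-4)+34=30
LSR r7, r4, #2 → r7=30>>2=7
OR r7, r6, r4 → r7=34|30=62
CMP r6, #12  (cmp 34,12)
BEQ top: not taken
LSL r6, r5, #1 → r6=16<<1=32
LSL r5, r4, #4 → r5=30<<4=480
SUB r5, r5, r7 → r5=480-62=418
XOR r6, r4, #5 → r6=30^5=27
After step 13: r5 = 418.

418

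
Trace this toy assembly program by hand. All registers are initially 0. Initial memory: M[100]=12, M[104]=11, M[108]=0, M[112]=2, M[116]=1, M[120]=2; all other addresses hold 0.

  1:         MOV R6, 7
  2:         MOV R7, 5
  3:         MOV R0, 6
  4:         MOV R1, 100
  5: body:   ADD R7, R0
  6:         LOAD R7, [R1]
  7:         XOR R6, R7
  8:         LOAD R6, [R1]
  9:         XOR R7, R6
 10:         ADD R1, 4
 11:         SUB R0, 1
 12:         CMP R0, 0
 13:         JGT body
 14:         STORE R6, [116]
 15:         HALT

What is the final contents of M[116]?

R6=7
R7=5
R0=6
R1=100
R7=5+6=11
R7=M[100]=12
R6=7^12=11
R6=M[100]=12
R7=12^12=0
R1=100+4=104
R0=6-1=5
CMP R0, 0  (cmp 5,0)
JGT body: taken
R7=0+5=5
R7=M[104]=11
R6=12^11=7
R6=M[104]=11
R7=11^11=0
R1=104+4=108
R0=5-1=4
CMP R0, 0  (cmp 4,0)
JGT body: taken
R7=0+4=4
R7=M[108]=0
R6=11^0=11
R6=M[108]=0
R7=0^0=0
R1=108+4=112
R0=4-1=3
CMP R0, 0  (cmp 3,0)
JGT body: taken
R7=0+3=3
R7=M[112]=2
R6=0^2=2
R6=M[112]=2
R7=2^2=0
R1=112+4=116
R0=3-1=2
CMP R0, 0  (cmp 2,0)
JGT body: taken
R7=0+2=2
R7=M[116]=1
R6=2^1=3
R6=M[116]=1
R7=1^1=0
R1=116+4=120
R0=2-1=1
CMP R0, 0  (cmp 1,0)
JGT body: taken
R7=0+1=1
R7=M[120]=2
R6=1^2=3
R6=M[120]=2
R7=2^2=0
R1=120+4=124
R0=1-1=0
CMP R0, 0  (cmp 0,0)
JGT body: not taken
STORE R6, [116] → M[116]=2
halt.

2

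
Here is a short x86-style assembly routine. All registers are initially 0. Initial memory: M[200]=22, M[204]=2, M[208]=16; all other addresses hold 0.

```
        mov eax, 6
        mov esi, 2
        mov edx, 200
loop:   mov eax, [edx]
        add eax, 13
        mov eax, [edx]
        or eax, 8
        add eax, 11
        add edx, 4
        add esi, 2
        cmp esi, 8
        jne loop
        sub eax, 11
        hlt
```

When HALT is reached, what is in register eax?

eax=6
esi=2
edx=200
eax=M[200]=22
eax=22+13=35
eax=M[200]=22
eax=22|8=30
eax=30+11=41
edx=200+4=204
esi=2+2=4
cmp esi, 8  (cmp 4,8)
jne loop: taken
eax=M[204]=2
eax=2+13=15
eax=M[204]=2
eax=2|8=10
eax=10+11=21
edx=204+4=208
esi=4+2=6
cmp esi, 8  (cmp 6,8)
jne loop: taken
eax=M[208]=16
eax=16+13=29
eax=M[208]=16
eax=16|8=24
eax=24+11=35
edx=208+4=212
esi=6+2=8
cmp esi, 8  (cmp 8,8)
jne loop: not taken
eax=35-11=24
halt.

24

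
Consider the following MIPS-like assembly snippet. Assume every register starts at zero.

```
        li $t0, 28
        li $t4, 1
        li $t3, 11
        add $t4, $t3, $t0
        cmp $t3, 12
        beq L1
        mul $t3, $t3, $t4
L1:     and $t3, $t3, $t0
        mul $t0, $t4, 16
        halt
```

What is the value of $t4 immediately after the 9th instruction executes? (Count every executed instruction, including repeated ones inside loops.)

39

li $t0, 28 → $t0=28
li $t4, 1 → $t4=1
li $t3, 11 → $t3=11
add $t4, $t3, $t0 → $t4=11+28=39
cmp $t3, 12  (cmp 11,12)
beq L1: not taken
mul $t3, $t3, $t4 → $t3=11*39=429
and $t3, $t3, $t0 → $t3=429&28=12
mul $t0, $t4, 16 → $t0=39*16=624
After step 9: $t4 = 39.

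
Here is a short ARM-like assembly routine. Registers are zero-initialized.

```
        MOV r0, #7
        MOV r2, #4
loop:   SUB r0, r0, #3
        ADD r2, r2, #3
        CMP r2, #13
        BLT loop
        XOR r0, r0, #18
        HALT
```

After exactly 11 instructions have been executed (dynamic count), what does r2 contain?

10

r0=7
r2=4
r0=7-3=4
r2=4+3=7
CMP r2, #13  (cmp 7,13)
BLT loop: taken
r0=4-3=1
r2=7+3=10
CMP r2, #13  (cmp 10,13)
BLT loop: taken
r0=1-3=-2
After step 11: r2 = 10.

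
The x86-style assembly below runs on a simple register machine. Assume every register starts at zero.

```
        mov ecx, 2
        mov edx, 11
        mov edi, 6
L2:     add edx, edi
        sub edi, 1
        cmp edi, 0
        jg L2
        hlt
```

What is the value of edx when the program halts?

ecx=2
edx=11
edi=6
edx=11+6=17
edi=6-1=5
cmp edi, 0  (cmp 5,0)
jg L2: taken
edx=17+5=22
edi=5-1=4
cmp edi, 0  (cmp 4,0)
jg L2: taken
edx=22+4=26
edi=4-1=3
cmp edi, 0  (cmp 3,0)
jg L2: taken
edx=26+3=29
edi=3-1=2
cmp edi, 0  (cmp 2,0)
jg L2: taken
edx=29+2=31
edi=2-1=1
cmp edi, 0  (cmp 1,0)
jg L2: taken
edx=31+1=32
edi=1-1=0
cmp edi, 0  (cmp 0,0)
jg L2: not taken
halt.

32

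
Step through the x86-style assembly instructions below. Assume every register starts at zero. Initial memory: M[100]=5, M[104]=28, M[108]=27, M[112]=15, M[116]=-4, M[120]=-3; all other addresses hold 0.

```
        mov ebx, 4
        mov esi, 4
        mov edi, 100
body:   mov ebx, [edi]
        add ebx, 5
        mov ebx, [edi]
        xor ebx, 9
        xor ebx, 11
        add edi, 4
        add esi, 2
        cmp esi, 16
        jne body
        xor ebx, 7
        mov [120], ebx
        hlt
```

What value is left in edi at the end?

mov ebx, 4 → ebx=4
mov esi, 4 → esi=4
mov edi, 100 → edi=100
mov ebx, [edi] → ebx=M[100]=5
add ebx, 5 → ebx=5+5=10
mov ebx, [edi] → ebx=M[100]=5
xor ebx, 9 → ebx=5^9=12
xor ebx, 11 → ebx=12^11=7
add edi, 4 → edi=100+4=104
add esi, 2 → esi=4+2=6
cmp esi, 16  (cmp 6,16)
jne body: taken
mov ebx, [edi] → ebx=M[104]=28
add ebx, 5 → ebx=28+5=33
mov ebx, [edi] → ebx=M[104]=28
xor ebx, 9 → ebx=28^9=21
xor ebx, 11 → ebx=21^11=30
add edi, 4 → edi=104+4=108
add esi, 2 → esi=6+2=8
cmp esi, 16  (cmp 8,16)
jne body: taken
mov ebx, [edi] → ebx=M[108]=27
add ebx, 5 → ebx=27+5=32
mov ebx, [edi] → ebx=M[108]=27
xor ebx, 9 → ebx=27^9=18
xor ebx, 11 → ebx=18^11=25
add edi, 4 → edi=108+4=112
add esi, 2 → esi=8+2=10
cmp esi, 16  (cmp 10,16)
jne body: taken
mov ebx, [edi] → ebx=M[112]=15
add ebx, 5 → ebx=15+5=20
mov ebx, [edi] → ebx=M[112]=15
xor ebx, 9 → ebx=15^9=6
xor ebx, 11 → ebx=6^11=13
add edi, 4 → edi=112+4=116
add esi, 2 → esi=10+2=12
cmp esi, 16  (cmp 12,16)
jne body: taken
mov ebx, [edi] → ebx=M[116]=-4
add ebx, 5 → ebx=(-4)+5=1
mov ebx, [edi] → ebx=M[116]=-4
xor ebx, 9 → ebx=(-4)^9=-11
xor ebx, 11 → ebx=(-11)^11=-2
add edi, 4 → edi=116+4=120
add esi, 2 → esi=12+2=14
cmp esi, 16  (cmp 14,16)
jne body: taken
mov ebx, [edi] → ebx=M[120]=-3
add ebx, 5 → ebx=(-3)+5=2
mov ebx, [edi] → ebx=M[120]=-3
xor ebx, 9 → ebx=(-3)^9=-12
xor ebx, 11 → ebx=(-12)^11=-1
add edi, 4 → edi=120+4=124
add esi, 2 → esi=14+2=16
cmp esi, 16  (cmp 16,16)
jne body: not taken
xor ebx, 7 → ebx=(-1)^7=-8
mov [120], ebx → M[120]=-8
halt.

124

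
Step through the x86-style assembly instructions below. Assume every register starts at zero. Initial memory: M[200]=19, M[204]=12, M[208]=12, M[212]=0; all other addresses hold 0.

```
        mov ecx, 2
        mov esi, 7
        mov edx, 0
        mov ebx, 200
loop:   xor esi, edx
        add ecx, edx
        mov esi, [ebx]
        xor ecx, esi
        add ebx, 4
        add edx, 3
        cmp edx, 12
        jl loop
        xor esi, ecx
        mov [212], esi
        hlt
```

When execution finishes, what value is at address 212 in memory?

mov ecx, 2 → ecx=2
mov esi, 7 → esi=7
mov edx, 0 → edx=0
mov ebx, 200 → ebx=200
xor esi, edx → esi=7^0=7
add ecx, edx → ecx=2+0=2
mov esi, [ebx] → esi=M[200]=19
xor ecx, esi → ecx=2^19=17
add ebx, 4 → ebx=200+4=204
add edx, 3 → edx=0+3=3
cmp edx, 12  (cmp 3,12)
jl loop: taken
xor esi, edx → esi=19^3=16
add ecx, edx → ecx=17+3=20
mov esi, [ebx] → esi=M[204]=12
xor ecx, esi → ecx=20^12=24
add ebx, 4 → ebx=204+4=208
add edx, 3 → edx=3+3=6
cmp edx, 12  (cmp 6,12)
jl loop: taken
xor esi, edx → esi=12^6=10
add ecx, edx → ecx=24+6=30
mov esi, [ebx] → esi=M[208]=12
xor ecx, esi → ecx=30^12=18
add ebx, 4 → ebx=208+4=212
add edx, 3 → edx=6+3=9
cmp edx, 12  (cmp 9,12)
jl loop: taken
xor esi, edx → esi=12^9=5
add ecx, edx → ecx=18+9=27
mov esi, [ebx] → esi=M[212]=0
xor ecx, esi → ecx=27^0=27
add ebx, 4 → ebx=212+4=216
add edx, 3 → edx=9+3=12
cmp edx, 12  (cmp 12,12)
jl loop: not taken
xor esi, ecx → esi=0^27=27
mov [212], esi → M[212]=27
halt.

27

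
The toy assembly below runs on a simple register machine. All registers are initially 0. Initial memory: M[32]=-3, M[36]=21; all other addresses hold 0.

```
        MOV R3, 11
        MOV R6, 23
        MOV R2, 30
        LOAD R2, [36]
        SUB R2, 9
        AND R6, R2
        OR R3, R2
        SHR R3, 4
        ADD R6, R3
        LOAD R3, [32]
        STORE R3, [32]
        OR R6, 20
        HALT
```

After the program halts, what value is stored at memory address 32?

after MOV R3, 11: R3=11
after MOV R6, 23: R6=23
after MOV R2, 30: R2=30
after LOAD R2, [36]: R2=M[36]=21
after SUB R2, 9: R2=21-9=12
after AND R6, R2: R6=23&12=4
after OR R3, R2: R3=11|12=15
after SHR R3, 4: R3=15>>4=0
after ADD R6, R3: R6=4+0=4
after LOAD R3, [32]: R3=M[32]=-3
STORE R3, [32] → M[32]=-3
after OR R6, 20: R6=4|20=20
halt.

-3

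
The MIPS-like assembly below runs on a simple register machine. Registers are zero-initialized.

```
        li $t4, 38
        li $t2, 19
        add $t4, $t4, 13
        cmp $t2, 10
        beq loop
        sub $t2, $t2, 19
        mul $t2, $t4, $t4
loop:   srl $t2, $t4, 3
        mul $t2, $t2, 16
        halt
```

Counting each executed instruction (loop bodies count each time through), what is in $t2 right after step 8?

li $t4, 38 → $t4=38
li $t2, 19 → $t2=19
add $t4, $t4, 13 → $t4=38+13=51
cmp $t2, 10  (cmp 19,10)
beq loop: not taken
sub $t2, $t2, 19 → $t2=19-19=0
mul $t2, $t4, $t4 → $t2=51*51=2601
srl $t2, $t4, 3 → $t2=51>>3=6
After step 8: $t2 = 6.

6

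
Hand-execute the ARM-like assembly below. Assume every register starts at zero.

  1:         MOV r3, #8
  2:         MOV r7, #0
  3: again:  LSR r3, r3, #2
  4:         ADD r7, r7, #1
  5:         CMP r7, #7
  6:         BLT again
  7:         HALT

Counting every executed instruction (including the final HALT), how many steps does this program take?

MOV r3, #8 → r3=8
MOV r7, #0 → r7=0
LSR r3, r3, #2 → r3=8>>2=2
ADD r7, r7, #1 → r7=0+1=1
CMP r7, #7  (cmp 1,7)
BLT again: taken
LSR r3, r3, #2 → r3=2>>2=0
ADD r7, r7, #1 → r7=1+1=2
CMP r7, #7  (cmp 2,7)
BLT again: taken
LSR r3, r3, #2 → r3=0>>2=0
ADD r7, r7, #1 → r7=2+1=3
CMP r7, #7  (cmp 3,7)
BLT again: taken
LSR r3, r3, #2 → r3=0>>2=0
ADD r7, r7, #1 → r7=3+1=4
CMP r7, #7  (cmp 4,7)
BLT again: taken
LSR r3, r3, #2 → r3=0>>2=0
ADD r7, r7, #1 → r7=4+1=5
CMP r7, #7  (cmp 5,7)
BLT again: taken
LSR r3, r3, #2 → r3=0>>2=0
ADD r7, r7, #1 → r7=5+1=6
CMP r7, #7  (cmp 6,7)
BLT again: taken
LSR r3, r3, #2 → r3=0>>2=0
ADD r7, r7, #1 → r7=6+1=7
CMP r7, #7  (cmp 7,7)
BLT again: not taken
halt.
Total executed instructions: 31.

31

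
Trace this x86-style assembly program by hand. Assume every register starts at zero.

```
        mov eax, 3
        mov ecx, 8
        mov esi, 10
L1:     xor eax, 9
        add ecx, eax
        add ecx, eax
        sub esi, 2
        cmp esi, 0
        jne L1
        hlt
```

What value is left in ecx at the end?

80

eax=3
ecx=8
esi=10
eax=3^9=10
ecx=8+10=18
ecx=18+10=28
esi=10-2=8
cmp esi, 0  (cmp 8,0)
jne L1: taken
eax=10^9=3
ecx=28+3=31
ecx=31+3=34
esi=8-2=6
cmp esi, 0  (cmp 6,0)
jne L1: taken
eax=3^9=10
ecx=34+10=44
ecx=44+10=54
esi=6-2=4
cmp esi, 0  (cmp 4,0)
jne L1: taken
eax=10^9=3
ecx=54+3=57
ecx=57+3=60
esi=4-2=2
cmp esi, 0  (cmp 2,0)
jne L1: taken
eax=3^9=10
ecx=60+10=70
ecx=70+10=80
esi=2-2=0
cmp esi, 0  (cmp 0,0)
jne L1: not taken
halt.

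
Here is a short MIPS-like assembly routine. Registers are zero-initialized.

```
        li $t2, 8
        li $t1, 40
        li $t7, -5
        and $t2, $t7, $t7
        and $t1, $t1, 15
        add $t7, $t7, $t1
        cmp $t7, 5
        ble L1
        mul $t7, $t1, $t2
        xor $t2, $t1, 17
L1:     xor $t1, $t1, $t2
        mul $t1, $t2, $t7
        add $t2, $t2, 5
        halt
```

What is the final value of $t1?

-15

$t2=8
$t1=40
$t7=-5
$t2=(-5)&(-5)=-5
$t1=40&15=8
$t7=(-5)+8=3
cmp $t7, 5  (cmp 3,5)
ble L1: taken
$t1=8^(-5)=-13
$t1=(-5)*3=-15
$t2=(-5)+5=0
halt.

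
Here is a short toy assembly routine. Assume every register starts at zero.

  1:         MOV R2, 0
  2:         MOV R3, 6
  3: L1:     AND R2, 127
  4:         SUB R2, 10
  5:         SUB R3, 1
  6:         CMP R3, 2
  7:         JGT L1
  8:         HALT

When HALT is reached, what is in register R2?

MOV R2, 0 → R2=0
MOV R3, 6 → R3=6
AND R2, 127 → R2=0&127=0
SUB R2, 10 → R2=0-10=-10
SUB R3, 1 → R3=6-1=5
CMP R3, 2  (cmp 5,2)
JGT L1: taken
AND R2, 127 → R2=(-10)&127=118
SUB R2, 10 → R2=118-10=108
SUB R3, 1 → R3=5-1=4
CMP R3, 2  (cmp 4,2)
JGT L1: taken
AND R2, 127 → R2=108&127=108
SUB R2, 10 → R2=108-10=98
SUB R3, 1 → R3=4-1=3
CMP R3, 2  (cmp 3,2)
JGT L1: taken
AND R2, 127 → R2=98&127=98
SUB R2, 10 → R2=98-10=88
SUB R3, 1 → R3=3-1=2
CMP R3, 2  (cmp 2,2)
JGT L1: not taken
halt.

88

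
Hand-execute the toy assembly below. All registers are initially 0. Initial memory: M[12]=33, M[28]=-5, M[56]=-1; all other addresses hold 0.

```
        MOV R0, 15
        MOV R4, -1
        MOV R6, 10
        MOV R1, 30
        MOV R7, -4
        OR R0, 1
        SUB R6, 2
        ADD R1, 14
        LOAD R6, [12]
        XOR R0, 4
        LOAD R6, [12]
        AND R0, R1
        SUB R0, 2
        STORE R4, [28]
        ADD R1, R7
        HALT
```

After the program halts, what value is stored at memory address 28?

R0=15
R4=-1
R6=10
R1=30
R7=-4
R0=15|1=15
R6=10-2=8
R1=30+14=44
R6=M[12]=33
R0=15^4=11
R6=M[12]=33
R0=11&44=8
R0=8-2=6
STORE R4, [28] → M[28]=-1
R1=44+(-4)=40
halt.

-1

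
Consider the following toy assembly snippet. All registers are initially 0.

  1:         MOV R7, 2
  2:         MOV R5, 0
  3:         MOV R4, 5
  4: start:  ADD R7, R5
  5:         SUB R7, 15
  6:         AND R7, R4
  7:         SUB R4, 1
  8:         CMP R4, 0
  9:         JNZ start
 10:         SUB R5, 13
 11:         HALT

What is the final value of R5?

-13

MOV R7, 2 → R7=2
MOV R5, 0 → R5=0
MOV R4, 5 → R4=5
ADD R7, R5 → R7=2+0=2
SUB R7, 15 → R7=2-15=-13
AND R7, R4 → R7=(-13)&5=1
SUB R4, 1 → R4=5-1=4
CMP R4, 0  (cmp 4,0)
JNZ start: taken
ADD R7, R5 → R7=1+0=1
SUB R7, 15 → R7=1-15=-14
AND R7, R4 → R7=(-14)&4=0
SUB R4, 1 → R4=4-1=3
CMP R4, 0  (cmp 3,0)
JNZ start: taken
ADD R7, R5 → R7=0+0=0
SUB R7, 15 → R7=0-15=-15
AND R7, R4 → R7=(-15)&3=1
SUB R4, 1 → R4=3-1=2
CMP R4, 0  (cmp 2,0)
JNZ start: taken
ADD R7, R5 → R7=1+0=1
SUB R7, 15 → R7=1-15=-14
AND R7, R4 → R7=(-14)&2=2
SUB R4, 1 → R4=2-1=1
CMP R4, 0  (cmp 1,0)
JNZ start: taken
ADD R7, R5 → R7=2+0=2
SUB R7, 15 → R7=2-15=-13
AND R7, R4 → R7=(-13)&1=1
SUB R4, 1 → R4=1-1=0
CMP R4, 0  (cmp 0,0)
JNZ start: not taken
SUB R5, 13 → R5=0-13=-13
halt.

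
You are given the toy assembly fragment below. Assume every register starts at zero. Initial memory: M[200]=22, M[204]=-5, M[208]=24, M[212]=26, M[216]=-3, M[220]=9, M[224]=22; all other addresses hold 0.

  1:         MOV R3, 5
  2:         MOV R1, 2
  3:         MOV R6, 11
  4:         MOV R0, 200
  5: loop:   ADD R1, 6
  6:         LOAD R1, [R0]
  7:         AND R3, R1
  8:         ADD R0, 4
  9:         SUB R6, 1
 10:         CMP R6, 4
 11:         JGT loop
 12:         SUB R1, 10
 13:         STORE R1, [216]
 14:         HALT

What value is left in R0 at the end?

228

MOV R3, 5 → R3=5
MOV R1, 2 → R1=2
MOV R6, 11 → R6=11
MOV R0, 200 → R0=200
ADD R1, 6 → R1=2+6=8
LOAD R1, [R0] → R1=M[200]=22
AND R3, R1 → R3=5&22=4
ADD R0, 4 → R0=200+4=204
SUB R6, 1 → R6=11-1=10
CMP R6, 4  (cmp 10,4)
JGT loop: taken
ADD R1, 6 → R1=22+6=28
LOAD R1, [R0] → R1=M[204]=-5
AND R3, R1 → R3=4&(-5)=0
ADD R0, 4 → R0=204+4=208
SUB R6, 1 → R6=10-1=9
CMP R6, 4  (cmp 9,4)
JGT loop: taken
ADD R1, 6 → R1=(-5)+6=1
LOAD R1, [R0] → R1=M[208]=24
AND R3, R1 → R3=0&24=0
ADD R0, 4 → R0=208+4=212
SUB R6, 1 → R6=9-1=8
CMP R6, 4  (cmp 8,4)
JGT loop: taken
ADD R1, 6 → R1=24+6=30
LOAD R1, [R0] → R1=M[212]=26
AND R3, R1 → R3=0&26=0
ADD R0, 4 → R0=212+4=216
SUB R6, 1 → R6=8-1=7
CMP R6, 4  (cmp 7,4)
JGT loop: taken
ADD R1, 6 → R1=26+6=32
LOAD R1, [R0] → R1=M[216]=-3
AND R3, R1 → R3=0&(-3)=0
ADD R0, 4 → R0=216+4=220
SUB R6, 1 → R6=7-1=6
CMP R6, 4  (cmp 6,4)
JGT loop: taken
ADD R1, 6 → R1=(-3)+6=3
LOAD R1, [R0] → R1=M[220]=9
AND R3, R1 → R3=0&9=0
ADD R0, 4 → R0=220+4=224
SUB R6, 1 → R6=6-1=5
CMP R6, 4  (cmp 5,4)
JGT loop: taken
ADD R1, 6 → R1=9+6=15
LOAD R1, [R0] → R1=M[224]=22
AND R3, R1 → R3=0&22=0
ADD R0, 4 → R0=224+4=228
SUB R6, 1 → R6=5-1=4
CMP R6, 4  (cmp 4,4)
JGT loop: not taken
SUB R1, 10 → R1=22-10=12
STORE R1, [216] → M[216]=12
halt.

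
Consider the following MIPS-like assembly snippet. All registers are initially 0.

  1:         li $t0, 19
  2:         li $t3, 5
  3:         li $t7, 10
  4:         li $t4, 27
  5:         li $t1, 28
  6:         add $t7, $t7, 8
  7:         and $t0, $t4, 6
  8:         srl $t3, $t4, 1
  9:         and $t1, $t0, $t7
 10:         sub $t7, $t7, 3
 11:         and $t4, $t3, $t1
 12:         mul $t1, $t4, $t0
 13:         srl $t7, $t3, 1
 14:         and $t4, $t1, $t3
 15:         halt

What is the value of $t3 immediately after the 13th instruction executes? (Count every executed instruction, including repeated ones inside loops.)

13

li $t0, 19 → $t0=19
li $t3, 5 → $t3=5
li $t7, 10 → $t7=10
li $t4, 27 → $t4=27
li $t1, 28 → $t1=28
add $t7, $t7, 8 → $t7=10+8=18
and $t0, $t4, 6 → $t0=27&6=2
srl $t3, $t4, 1 → $t3=27>>1=13
and $t1, $t0, $t7 → $t1=2&18=2
sub $t7, $t7, 3 → $t7=18-3=15
and $t4, $t3, $t1 → $t4=13&2=0
mul $t1, $t4, $t0 → $t1=0*2=0
srl $t7, $t3, 1 → $t7=13>>1=6
After step 13: $t3 = 13.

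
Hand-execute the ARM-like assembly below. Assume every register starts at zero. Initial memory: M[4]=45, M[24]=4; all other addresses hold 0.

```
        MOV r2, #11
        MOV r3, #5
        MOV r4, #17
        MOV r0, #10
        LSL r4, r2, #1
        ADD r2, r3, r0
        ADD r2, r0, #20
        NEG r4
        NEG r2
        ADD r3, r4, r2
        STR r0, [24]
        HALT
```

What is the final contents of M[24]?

r2=11
r3=5
r4=17
r0=10
r4=11<<1=22
r2=5+10=15
r2=10+20=30
r4=-(22)=-22
r2=-(30)=-30
r3=(-22)+(-30)=-52
STR r0, [24] → M[24]=10
halt.

10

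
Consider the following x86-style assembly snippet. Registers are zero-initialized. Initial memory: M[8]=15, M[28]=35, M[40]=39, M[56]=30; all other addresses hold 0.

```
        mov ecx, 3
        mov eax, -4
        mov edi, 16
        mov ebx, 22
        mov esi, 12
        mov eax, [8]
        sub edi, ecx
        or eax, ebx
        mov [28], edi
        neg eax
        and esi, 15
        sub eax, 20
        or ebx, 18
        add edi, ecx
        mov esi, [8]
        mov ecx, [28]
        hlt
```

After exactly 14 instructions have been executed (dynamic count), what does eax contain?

ecx=3
eax=-4
edi=16
ebx=22
esi=12
eax=M[8]=15
edi=16-3=13
eax=15|22=31
mov [28], edi → M[28]=13
eax=-(31)=-31
esi=12&15=12
eax=(-31)-20=-51
ebx=22|18=22
edi=13+3=16
After step 14: eax = -51.

-51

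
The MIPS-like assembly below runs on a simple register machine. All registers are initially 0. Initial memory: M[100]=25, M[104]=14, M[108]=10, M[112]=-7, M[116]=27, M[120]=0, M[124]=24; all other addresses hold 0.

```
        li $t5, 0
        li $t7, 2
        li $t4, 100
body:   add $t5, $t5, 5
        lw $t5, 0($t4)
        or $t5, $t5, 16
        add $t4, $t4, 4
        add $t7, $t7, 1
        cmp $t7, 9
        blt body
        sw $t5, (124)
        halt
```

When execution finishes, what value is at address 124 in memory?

li $t5, 0 → $t5=0
li $t7, 2 → $t7=2
li $t4, 100 → $t4=100
add $t5, $t5, 5 → $t5=0+5=5
lw $t5, 0($t4) → $t5=M[100]=25
or $t5, $t5, 16 → $t5=25|16=25
add $t4, $t4, 4 → $t4=100+4=104
add $t7, $t7, 1 → $t7=2+1=3
cmp $t7, 9  (cmp 3,9)
blt body: taken
add $t5, $t5, 5 → $t5=25+5=30
lw $t5, 0($t4) → $t5=M[104]=14
or $t5, $t5, 16 → $t5=14|16=30
add $t4, $t4, 4 → $t4=104+4=108
add $t7, $t7, 1 → $t7=3+1=4
cmp $t7, 9  (cmp 4,9)
blt body: taken
add $t5, $t5, 5 → $t5=30+5=35
lw $t5, 0($t4) → $t5=M[108]=10
or $t5, $t5, 16 → $t5=10|16=26
add $t4, $t4, 4 → $t4=108+4=112
add $t7, $t7, 1 → $t7=4+1=5
cmp $t7, 9  (cmp 5,9)
blt body: taken
add $t5, $t5, 5 → $t5=26+5=31
lw $t5, 0($t4) → $t5=M[112]=-7
or $t5, $t5, 16 → $t5=(-7)|16=-7
add $t4, $t4, 4 → $t4=112+4=116
add $t7, $t7, 1 → $t7=5+1=6
cmp $t7, 9  (cmp 6,9)
blt body: taken
add $t5, $t5, 5 → $t5=(-7)+5=-2
lw $t5, 0($t4) → $t5=M[116]=27
or $t5, $t5, 16 → $t5=27|16=27
add $t4, $t4, 4 → $t4=116+4=120
add $t7, $t7, 1 → $t7=6+1=7
cmp $t7, 9  (cmp 7,9)
blt body: taken
add $t5, $t5, 5 → $t5=27+5=32
lw $t5, 0($t4) → $t5=M[120]=0
or $t5, $t5, 16 → $t5=0|16=16
add $t4, $t4, 4 → $t4=120+4=124
add $t7, $t7, 1 → $t7=7+1=8
cmp $t7, 9  (cmp 8,9)
blt body: taken
add $t5, $t5, 5 → $t5=16+5=21
lw $t5, 0($t4) → $t5=M[124]=24
or $t5, $t5, 16 → $t5=24|16=24
add $t4, $t4, 4 → $t4=124+4=128
add $t7, $t7, 1 → $t7=8+1=9
cmp $t7, 9  (cmp 9,9)
blt body: not taken
sw $t5, (124) → M[124]=24
halt.

24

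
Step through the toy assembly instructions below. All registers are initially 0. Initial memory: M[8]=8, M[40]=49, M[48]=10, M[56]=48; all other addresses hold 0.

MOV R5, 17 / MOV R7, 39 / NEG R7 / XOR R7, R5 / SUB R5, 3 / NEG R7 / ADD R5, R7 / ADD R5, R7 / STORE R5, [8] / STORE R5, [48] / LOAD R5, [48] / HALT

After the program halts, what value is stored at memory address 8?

126

after MOV R5, 17: R5=17
after MOV R7, 39: R7=39
after NEG R7: R7=-(39)=-39
after XOR R7, R5: R7=(-39)^17=-56
after SUB R5, 3: R5=17-3=14
after NEG R7: R7=-(-56)=56
after ADD R5, R7: R5=14+56=70
after ADD R5, R7: R5=70+56=126
STORE R5, [8] → M[8]=126
STORE R5, [48] → M[48]=126
after LOAD R5, [48]: R5=M[48]=126
halt.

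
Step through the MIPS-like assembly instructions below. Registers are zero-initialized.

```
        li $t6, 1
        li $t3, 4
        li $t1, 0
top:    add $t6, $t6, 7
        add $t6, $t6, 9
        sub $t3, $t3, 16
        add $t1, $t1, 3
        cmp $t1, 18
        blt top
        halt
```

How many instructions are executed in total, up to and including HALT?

after li $t6, 1: $t6=1
after li $t3, 4: $t3=4
after li $t1, 0: $t1=0
after add $t6, $t6, 7: $t6=1+7=8
after add $t6, $t6, 9: $t6=8+9=17
after sub $t3, $t3, 16: $t3=4-16=-12
after add $t1, $t1, 3: $t1=0+3=3
cmp $t1, 18  (cmp 3,18)
blt top: taken
after add $t6, $t6, 7: $t6=17+7=24
after add $t6, $t6, 9: $t6=24+9=33
after sub $t3, $t3, 16: $t3=(-12)-16=-28
after add $t1, $t1, 3: $t1=3+3=6
cmp $t1, 18  (cmp 6,18)
blt top: taken
after add $t6, $t6, 7: $t6=33+7=40
after add $t6, $t6, 9: $t6=40+9=49
after sub $t3, $t3, 16: $t3=(-28)-16=-44
after add $t1, $t1, 3: $t1=6+3=9
cmp $t1, 18  (cmp 9,18)
blt top: taken
after add $t6, $t6, 7: $t6=49+7=56
after add $t6, $t6, 9: $t6=56+9=65
after sub $t3, $t3, 16: $t3=(-44)-16=-60
after add $t1, $t1, 3: $t1=9+3=12
cmp $t1, 18  (cmp 12,18)
blt top: taken
after add $t6, $t6, 7: $t6=65+7=72
after add $t6, $t6, 9: $t6=72+9=81
after sub $t3, $t3, 16: $t3=(-60)-16=-76
after add $t1, $t1, 3: $t1=12+3=15
cmp $t1, 18  (cmp 15,18)
blt top: taken
after add $t6, $t6, 7: $t6=81+7=88
after add $t6, $t6, 9: $t6=88+9=97
after sub $t3, $t3, 16: $t3=(-76)-16=-92
after add $t1, $t1, 3: $t1=15+3=18
cmp $t1, 18  (cmp 18,18)
blt top: not taken
halt.
Total executed instructions: 40.

40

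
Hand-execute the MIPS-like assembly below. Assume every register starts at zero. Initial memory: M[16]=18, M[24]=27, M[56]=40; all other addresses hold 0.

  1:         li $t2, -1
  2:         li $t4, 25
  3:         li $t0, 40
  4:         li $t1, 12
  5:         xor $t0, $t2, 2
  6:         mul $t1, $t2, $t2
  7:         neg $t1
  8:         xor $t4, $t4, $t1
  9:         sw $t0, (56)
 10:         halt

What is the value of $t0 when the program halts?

after li $t2, -1: $t2=-1
after li $t4, 25: $t4=25
after li $t0, 40: $t0=40
after li $t1, 12: $t1=12
after xor $t0, $t2, 2: $t0=(-1)^2=-3
after mul $t1, $t2, $t2: $t1=(-1)*(-1)=1
after neg $t1: $t1=-(1)=-1
after xor $t4, $t4, $t1: $t4=25^(-1)=-26
sw $t0, (56) → M[56]=-3
halt.

-3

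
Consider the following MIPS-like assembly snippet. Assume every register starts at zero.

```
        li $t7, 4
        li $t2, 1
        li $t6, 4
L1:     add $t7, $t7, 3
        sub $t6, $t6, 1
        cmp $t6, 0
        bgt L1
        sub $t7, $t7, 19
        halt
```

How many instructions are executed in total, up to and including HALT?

li $t7, 4 → $t7=4
li $t2, 1 → $t2=1
li $t6, 4 → $t6=4
add $t7, $t7, 3 → $t7=4+3=7
sub $t6, $t6, 1 → $t6=4-1=3
cmp $t6, 0  (cmp 3,0)
bgt L1: taken
add $t7, $t7, 3 → $t7=7+3=10
sub $t6, $t6, 1 → $t6=3-1=2
cmp $t6, 0  (cmp 2,0)
bgt L1: taken
add $t7, $t7, 3 → $t7=10+3=13
sub $t6, $t6, 1 → $t6=2-1=1
cmp $t6, 0  (cmp 1,0)
bgt L1: taken
add $t7, $t7, 3 → $t7=13+3=16
sub $t6, $t6, 1 → $t6=1-1=0
cmp $t6, 0  (cmp 0,0)
bgt L1: not taken
sub $t7, $t7, 19 → $t7=16-19=-3
halt.
Total executed instructions: 21.

21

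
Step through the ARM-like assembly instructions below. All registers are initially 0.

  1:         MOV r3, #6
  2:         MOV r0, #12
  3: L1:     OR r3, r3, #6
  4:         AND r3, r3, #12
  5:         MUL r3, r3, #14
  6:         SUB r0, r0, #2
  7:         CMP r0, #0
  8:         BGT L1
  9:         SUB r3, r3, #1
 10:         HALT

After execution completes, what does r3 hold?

167

r3=6
r0=12
r3=6|6=6
r3=6&12=4
r3=4*14=56
r0=12-2=10
CMP r0, #0  (cmp 10,0)
BGT L1: taken
r3=56|6=62
r3=62&12=12
r3=12*14=168
r0=10-2=8
CMP r0, #0  (cmp 8,0)
BGT L1: taken
r3=168|6=174
r3=174&12=12
r3=12*14=168
r0=8-2=6
CMP r0, #0  (cmp 6,0)
BGT L1: taken
r3=168|6=174
r3=174&12=12
r3=12*14=168
r0=6-2=4
CMP r0, #0  (cmp 4,0)
BGT L1: taken
r3=168|6=174
r3=174&12=12
r3=12*14=168
r0=4-2=2
CMP r0, #0  (cmp 2,0)
BGT L1: taken
r3=168|6=174
r3=174&12=12
r3=12*14=168
r0=2-2=0
CMP r0, #0  (cmp 0,0)
BGT L1: not taken
r3=168-1=167
halt.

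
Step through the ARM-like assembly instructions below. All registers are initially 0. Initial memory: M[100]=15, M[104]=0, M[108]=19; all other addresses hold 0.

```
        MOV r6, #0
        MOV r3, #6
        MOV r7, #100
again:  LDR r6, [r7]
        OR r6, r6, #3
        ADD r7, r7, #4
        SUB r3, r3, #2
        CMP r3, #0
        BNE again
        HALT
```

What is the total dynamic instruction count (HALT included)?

22

MOV r6, #0 → r6=0
MOV r3, #6 → r3=6
MOV r7, #100 → r7=100
LDR r6, [r7] → r6=M[100]=15
OR r6, r6, #3 → r6=15|3=15
ADD r7, r7, #4 → r7=100+4=104
SUB r3, r3, #2 → r3=6-2=4
CMP r3, #0  (cmp 4,0)
BNE again: taken
LDR r6, [r7] → r6=M[104]=0
OR r6, r6, #3 → r6=0|3=3
ADD r7, r7, #4 → r7=104+4=108
SUB r3, r3, #2 → r3=4-2=2
CMP r3, #0  (cmp 2,0)
BNE again: taken
LDR r6, [r7] → r6=M[108]=19
OR r6, r6, #3 → r6=19|3=19
ADD r7, r7, #4 → r7=108+4=112
SUB r3, r3, #2 → r3=2-2=0
CMP r3, #0  (cmp 0,0)
BNE again: not taken
halt.
Total executed instructions: 22.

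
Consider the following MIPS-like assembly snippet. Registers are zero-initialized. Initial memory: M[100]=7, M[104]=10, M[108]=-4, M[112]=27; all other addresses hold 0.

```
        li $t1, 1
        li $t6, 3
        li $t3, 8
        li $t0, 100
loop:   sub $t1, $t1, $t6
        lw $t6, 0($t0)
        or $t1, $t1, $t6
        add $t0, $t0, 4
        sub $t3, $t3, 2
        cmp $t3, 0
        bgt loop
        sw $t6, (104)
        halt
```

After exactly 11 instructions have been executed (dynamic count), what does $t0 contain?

104

after li $t1, 1: $t1=1
after li $t6, 3: $t6=3
after li $t3, 8: $t3=8
after li $t0, 100: $t0=100
after sub $t1, $t1, $t6: $t1=1-3=-2
after lw $t6, 0($t0): $t6=M[100]=7
after or $t1, $t1, $t6: $t1=(-2)|7=-1
after add $t0, $t0, 4: $t0=100+4=104
after sub $t3, $t3, 2: $t3=8-2=6
cmp $t3, 0  (cmp 6,0)
bgt loop: taken
After step 11: $t0 = 104.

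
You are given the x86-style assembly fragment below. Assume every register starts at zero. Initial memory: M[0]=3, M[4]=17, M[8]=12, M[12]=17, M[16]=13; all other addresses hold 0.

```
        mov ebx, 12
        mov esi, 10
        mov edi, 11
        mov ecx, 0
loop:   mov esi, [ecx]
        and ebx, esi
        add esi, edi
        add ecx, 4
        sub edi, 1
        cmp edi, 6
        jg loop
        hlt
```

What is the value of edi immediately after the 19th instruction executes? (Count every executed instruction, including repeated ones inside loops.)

9

ebx=12
esi=10
edi=11
ecx=0
esi=M[0]=3
ebx=12&3=0
esi=3+11=14
ecx=0+4=4
edi=11-1=10
cmp edi, 6  (cmp 10,6)
jg loop: taken
esi=M[4]=17
ebx=0&17=0
esi=17+10=27
ecx=4+4=8
edi=10-1=9
cmp edi, 6  (cmp 9,6)
jg loop: taken
esi=M[8]=12
After step 19: edi = 9.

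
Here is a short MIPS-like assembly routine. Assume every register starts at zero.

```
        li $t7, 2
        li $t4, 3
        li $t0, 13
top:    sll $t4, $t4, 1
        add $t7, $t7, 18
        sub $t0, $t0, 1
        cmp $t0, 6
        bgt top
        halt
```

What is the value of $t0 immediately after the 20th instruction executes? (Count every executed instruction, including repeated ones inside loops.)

after li $t7, 2: $t7=2
after li $t4, 3: $t4=3
after li $t0, 13: $t0=13
after sll $t4, $t4, 1: $t4=3<<1=6
after add $t7, $t7, 18: $t7=2+18=20
after sub $t0, $t0, 1: $t0=13-1=12
cmp $t0, 6  (cmp 12,6)
bgt top: taken
after sll $t4, $t4, 1: $t4=6<<1=12
after add $t7, $t7, 18: $t7=20+18=38
after sub $t0, $t0, 1: $t0=12-1=11
cmp $t0, 6  (cmp 11,6)
bgt top: taken
after sll $t4, $t4, 1: $t4=12<<1=24
after add $t7, $t7, 18: $t7=38+18=56
after sub $t0, $t0, 1: $t0=11-1=10
cmp $t0, 6  (cmp 10,6)
bgt top: taken
after sll $t4, $t4, 1: $t4=24<<1=48
after add $t7, $t7, 18: $t7=56+18=74
After step 20: $t0 = 10.

10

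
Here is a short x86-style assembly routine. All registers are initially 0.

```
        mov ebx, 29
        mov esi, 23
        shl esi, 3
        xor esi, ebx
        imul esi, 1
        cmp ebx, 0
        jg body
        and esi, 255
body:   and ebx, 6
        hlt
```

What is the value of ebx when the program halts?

4

after mov ebx, 29: ebx=29
after mov esi, 23: esi=23
after shl esi, 3: esi=23<<3=184
after xor esi, ebx: esi=184^29=165
after imul esi, 1: esi=165*1=165
cmp ebx, 0  (cmp 29,0)
jg body: taken
after and ebx, 6: ebx=29&6=4
halt.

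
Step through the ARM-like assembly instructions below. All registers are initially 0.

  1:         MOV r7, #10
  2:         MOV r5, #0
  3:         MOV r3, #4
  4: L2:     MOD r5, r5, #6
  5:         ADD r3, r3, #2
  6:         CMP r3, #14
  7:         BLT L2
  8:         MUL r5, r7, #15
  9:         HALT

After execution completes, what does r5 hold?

r7=10
r5=0
r3=4
r5=0%6=0
r3=4+2=6
CMP r3, #14  (cmp 6,14)
BLT L2: taken
r5=0%6=0
r3=6+2=8
CMP r3, #14  (cmp 8,14)
BLT L2: taken
r5=0%6=0
r3=8+2=10
CMP r3, #14  (cmp 10,14)
BLT L2: taken
r5=0%6=0
r3=10+2=12
CMP r3, #14  (cmp 12,14)
BLT L2: taken
r5=0%6=0
r3=12+2=14
CMP r3, #14  (cmp 14,14)
BLT L2: not taken
r5=10*15=150
halt.

150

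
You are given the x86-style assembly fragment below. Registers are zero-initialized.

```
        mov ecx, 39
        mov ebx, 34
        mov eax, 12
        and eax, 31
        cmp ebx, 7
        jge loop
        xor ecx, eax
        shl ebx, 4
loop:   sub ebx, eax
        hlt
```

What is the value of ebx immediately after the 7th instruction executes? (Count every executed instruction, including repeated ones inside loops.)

22

ecx=39
ebx=34
eax=12
eax=12&31=12
cmp ebx, 7  (cmp 34,7)
jge loop: taken
ebx=34-12=22
After step 7: ebx = 22.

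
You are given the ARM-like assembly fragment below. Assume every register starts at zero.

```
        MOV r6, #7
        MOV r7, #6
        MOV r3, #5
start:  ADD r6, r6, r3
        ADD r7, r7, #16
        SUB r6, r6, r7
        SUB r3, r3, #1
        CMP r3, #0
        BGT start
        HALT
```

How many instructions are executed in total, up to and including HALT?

34

MOV r6, #7 → r6=7
MOV r7, #6 → r7=6
MOV r3, #5 → r3=5
ADD r6, r6, r3 → r6=7+5=12
ADD r7, r7, #16 → r7=6+16=22
SUB r6, r6, r7 → r6=12-22=-10
SUB r3, r3, #1 → r3=5-1=4
CMP r3, #0  (cmp 4,0)
BGT start: taken
ADD r6, r6, r3 → r6=(-10)+4=-6
ADD r7, r7, #16 → r7=22+16=38
SUB r6, r6, r7 → r6=(-6)-38=-44
SUB r3, r3, #1 → r3=4-1=3
CMP r3, #0  (cmp 3,0)
BGT start: taken
ADD r6, r6, r3 → r6=(-44)+3=-41
ADD r7, r7, #16 → r7=38+16=54
SUB r6, r6, r7 → r6=(-41)-54=-95
SUB r3, r3, #1 → r3=3-1=2
CMP r3, #0  (cmp 2,0)
BGT start: taken
ADD r6, r6, r3 → r6=(-95)+2=-93
ADD r7, r7, #16 → r7=54+16=70
SUB r6, r6, r7 → r6=(-93)-70=-163
SUB r3, r3, #1 → r3=2-1=1
CMP r3, #0  (cmp 1,0)
BGT start: taken
ADD r6, r6, r3 → r6=(-163)+1=-162
ADD r7, r7, #16 → r7=70+16=86
SUB r6, r6, r7 → r6=(-162)-86=-248
SUB r3, r3, #1 → r3=1-1=0
CMP r3, #0  (cmp 0,0)
BGT start: not taken
halt.
Total executed instructions: 34.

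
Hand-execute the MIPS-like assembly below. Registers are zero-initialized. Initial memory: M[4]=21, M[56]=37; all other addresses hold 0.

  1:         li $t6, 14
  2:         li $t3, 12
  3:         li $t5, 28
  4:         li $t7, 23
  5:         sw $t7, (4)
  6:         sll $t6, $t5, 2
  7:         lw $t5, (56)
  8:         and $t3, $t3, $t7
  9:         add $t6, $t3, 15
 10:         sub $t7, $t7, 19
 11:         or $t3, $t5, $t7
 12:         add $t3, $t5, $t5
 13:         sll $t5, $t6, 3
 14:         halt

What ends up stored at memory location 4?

23

$t6=14
$t3=12
$t5=28
$t7=23
sw $t7, (4) → M[4]=23
$t6=28<<2=112
$t5=M[56]=37
$t3=12&23=4
$t6=4+15=19
$t7=23-19=4
$t3=37|4=37
$t3=37+37=74
$t5=19<<3=152
halt.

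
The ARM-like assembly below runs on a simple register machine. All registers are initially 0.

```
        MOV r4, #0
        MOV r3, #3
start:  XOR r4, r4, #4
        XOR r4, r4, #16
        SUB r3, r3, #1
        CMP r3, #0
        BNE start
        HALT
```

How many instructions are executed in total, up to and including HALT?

18

MOV r4, #0 → r4=0
MOV r3, #3 → r3=3
XOR r4, r4, #4 → r4=0^4=4
XOR r4, r4, #16 → r4=4^16=20
SUB r3, r3, #1 → r3=3-1=2
CMP r3, #0  (cmp 2,0)
BNE start: taken
XOR r4, r4, #4 → r4=20^4=16
XOR r4, r4, #16 → r4=16^16=0
SUB r3, r3, #1 → r3=2-1=1
CMP r3, #0  (cmp 1,0)
BNE start: taken
XOR r4, r4, #4 → r4=0^4=4
XOR r4, r4, #16 → r4=4^16=20
SUB r3, r3, #1 → r3=1-1=0
CMP r3, #0  (cmp 0,0)
BNE start: not taken
halt.
Total executed instructions: 18.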